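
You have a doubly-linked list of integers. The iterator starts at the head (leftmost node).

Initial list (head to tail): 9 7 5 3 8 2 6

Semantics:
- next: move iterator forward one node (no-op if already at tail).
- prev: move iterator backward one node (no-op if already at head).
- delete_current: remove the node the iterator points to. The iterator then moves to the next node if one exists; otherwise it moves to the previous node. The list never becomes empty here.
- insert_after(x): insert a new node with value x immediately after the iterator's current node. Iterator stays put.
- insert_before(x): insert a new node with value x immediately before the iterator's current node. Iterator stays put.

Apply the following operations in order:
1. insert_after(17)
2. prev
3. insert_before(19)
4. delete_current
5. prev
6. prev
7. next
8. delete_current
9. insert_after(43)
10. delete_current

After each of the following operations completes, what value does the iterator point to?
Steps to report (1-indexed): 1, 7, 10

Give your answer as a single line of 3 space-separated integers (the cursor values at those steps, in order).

After 1 (insert_after(17)): list=[9, 17, 7, 5, 3, 8, 2, 6] cursor@9
After 2 (prev): list=[9, 17, 7, 5, 3, 8, 2, 6] cursor@9
After 3 (insert_before(19)): list=[19, 9, 17, 7, 5, 3, 8, 2, 6] cursor@9
After 4 (delete_current): list=[19, 17, 7, 5, 3, 8, 2, 6] cursor@17
After 5 (prev): list=[19, 17, 7, 5, 3, 8, 2, 6] cursor@19
After 6 (prev): list=[19, 17, 7, 5, 3, 8, 2, 6] cursor@19
After 7 (next): list=[19, 17, 7, 5, 3, 8, 2, 6] cursor@17
After 8 (delete_current): list=[19, 7, 5, 3, 8, 2, 6] cursor@7
After 9 (insert_after(43)): list=[19, 7, 43, 5, 3, 8, 2, 6] cursor@7
After 10 (delete_current): list=[19, 43, 5, 3, 8, 2, 6] cursor@43

Answer: 9 17 43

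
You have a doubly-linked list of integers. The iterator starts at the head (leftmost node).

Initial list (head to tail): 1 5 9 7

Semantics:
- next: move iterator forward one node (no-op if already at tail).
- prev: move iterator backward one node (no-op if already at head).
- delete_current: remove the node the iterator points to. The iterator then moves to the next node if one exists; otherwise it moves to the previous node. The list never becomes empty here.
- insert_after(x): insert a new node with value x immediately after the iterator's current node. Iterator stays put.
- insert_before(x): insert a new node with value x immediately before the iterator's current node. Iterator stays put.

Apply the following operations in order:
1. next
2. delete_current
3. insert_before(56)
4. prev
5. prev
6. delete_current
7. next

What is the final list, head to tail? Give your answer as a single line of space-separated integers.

After 1 (next): list=[1, 5, 9, 7] cursor@5
After 2 (delete_current): list=[1, 9, 7] cursor@9
After 3 (insert_before(56)): list=[1, 56, 9, 7] cursor@9
After 4 (prev): list=[1, 56, 9, 7] cursor@56
After 5 (prev): list=[1, 56, 9, 7] cursor@1
After 6 (delete_current): list=[56, 9, 7] cursor@56
After 7 (next): list=[56, 9, 7] cursor@9

Answer: 56 9 7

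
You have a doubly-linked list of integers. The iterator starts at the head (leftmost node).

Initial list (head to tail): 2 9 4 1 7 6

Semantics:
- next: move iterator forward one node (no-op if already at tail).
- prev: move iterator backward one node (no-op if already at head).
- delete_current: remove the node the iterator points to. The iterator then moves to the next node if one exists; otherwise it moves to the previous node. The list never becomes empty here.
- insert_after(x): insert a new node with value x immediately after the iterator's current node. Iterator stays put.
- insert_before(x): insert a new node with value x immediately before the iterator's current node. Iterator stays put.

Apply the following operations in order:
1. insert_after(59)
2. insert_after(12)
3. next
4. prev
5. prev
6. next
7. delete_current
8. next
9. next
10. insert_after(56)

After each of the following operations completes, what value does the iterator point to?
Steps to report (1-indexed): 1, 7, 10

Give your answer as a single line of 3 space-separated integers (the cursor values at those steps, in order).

After 1 (insert_after(59)): list=[2, 59, 9, 4, 1, 7, 6] cursor@2
After 2 (insert_after(12)): list=[2, 12, 59, 9, 4, 1, 7, 6] cursor@2
After 3 (next): list=[2, 12, 59, 9, 4, 1, 7, 6] cursor@12
After 4 (prev): list=[2, 12, 59, 9, 4, 1, 7, 6] cursor@2
After 5 (prev): list=[2, 12, 59, 9, 4, 1, 7, 6] cursor@2
After 6 (next): list=[2, 12, 59, 9, 4, 1, 7, 6] cursor@12
After 7 (delete_current): list=[2, 59, 9, 4, 1, 7, 6] cursor@59
After 8 (next): list=[2, 59, 9, 4, 1, 7, 6] cursor@9
After 9 (next): list=[2, 59, 9, 4, 1, 7, 6] cursor@4
After 10 (insert_after(56)): list=[2, 59, 9, 4, 56, 1, 7, 6] cursor@4

Answer: 2 59 4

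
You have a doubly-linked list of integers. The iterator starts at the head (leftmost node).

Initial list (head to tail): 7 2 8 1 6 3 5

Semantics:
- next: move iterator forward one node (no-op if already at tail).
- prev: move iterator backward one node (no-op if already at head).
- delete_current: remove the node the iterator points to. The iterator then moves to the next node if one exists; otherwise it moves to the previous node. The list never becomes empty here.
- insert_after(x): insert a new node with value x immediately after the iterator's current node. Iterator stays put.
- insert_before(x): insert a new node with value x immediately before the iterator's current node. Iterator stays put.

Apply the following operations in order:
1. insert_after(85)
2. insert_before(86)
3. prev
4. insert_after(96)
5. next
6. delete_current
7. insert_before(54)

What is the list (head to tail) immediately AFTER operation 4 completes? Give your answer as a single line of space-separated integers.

Answer: 86 96 7 85 2 8 1 6 3 5

Derivation:
After 1 (insert_after(85)): list=[7, 85, 2, 8, 1, 6, 3, 5] cursor@7
After 2 (insert_before(86)): list=[86, 7, 85, 2, 8, 1, 6, 3, 5] cursor@7
After 3 (prev): list=[86, 7, 85, 2, 8, 1, 6, 3, 5] cursor@86
After 4 (insert_after(96)): list=[86, 96, 7, 85, 2, 8, 1, 6, 3, 5] cursor@86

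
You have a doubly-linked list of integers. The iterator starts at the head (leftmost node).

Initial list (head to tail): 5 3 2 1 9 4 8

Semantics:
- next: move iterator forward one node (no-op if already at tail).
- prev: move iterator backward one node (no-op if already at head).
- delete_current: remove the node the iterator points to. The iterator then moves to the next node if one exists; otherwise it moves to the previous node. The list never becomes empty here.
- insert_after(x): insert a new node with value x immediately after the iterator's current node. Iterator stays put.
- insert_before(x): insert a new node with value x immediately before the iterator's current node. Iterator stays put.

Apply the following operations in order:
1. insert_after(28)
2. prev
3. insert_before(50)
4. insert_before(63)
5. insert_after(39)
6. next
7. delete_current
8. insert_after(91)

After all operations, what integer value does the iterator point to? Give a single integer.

After 1 (insert_after(28)): list=[5, 28, 3, 2, 1, 9, 4, 8] cursor@5
After 2 (prev): list=[5, 28, 3, 2, 1, 9, 4, 8] cursor@5
After 3 (insert_before(50)): list=[50, 5, 28, 3, 2, 1, 9, 4, 8] cursor@5
After 4 (insert_before(63)): list=[50, 63, 5, 28, 3, 2, 1, 9, 4, 8] cursor@5
After 5 (insert_after(39)): list=[50, 63, 5, 39, 28, 3, 2, 1, 9, 4, 8] cursor@5
After 6 (next): list=[50, 63, 5, 39, 28, 3, 2, 1, 9, 4, 8] cursor@39
After 7 (delete_current): list=[50, 63, 5, 28, 3, 2, 1, 9, 4, 8] cursor@28
After 8 (insert_after(91)): list=[50, 63, 5, 28, 91, 3, 2, 1, 9, 4, 8] cursor@28

Answer: 28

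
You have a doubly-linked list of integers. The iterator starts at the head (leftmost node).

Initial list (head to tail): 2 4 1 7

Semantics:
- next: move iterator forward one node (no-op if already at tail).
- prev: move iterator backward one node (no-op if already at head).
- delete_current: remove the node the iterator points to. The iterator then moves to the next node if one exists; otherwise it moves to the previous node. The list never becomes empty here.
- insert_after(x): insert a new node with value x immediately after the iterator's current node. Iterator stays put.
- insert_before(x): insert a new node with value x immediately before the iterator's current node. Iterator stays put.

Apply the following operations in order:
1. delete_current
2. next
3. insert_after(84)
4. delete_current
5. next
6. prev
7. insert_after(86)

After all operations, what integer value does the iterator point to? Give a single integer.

Answer: 84

Derivation:
After 1 (delete_current): list=[4, 1, 7] cursor@4
After 2 (next): list=[4, 1, 7] cursor@1
After 3 (insert_after(84)): list=[4, 1, 84, 7] cursor@1
After 4 (delete_current): list=[4, 84, 7] cursor@84
After 5 (next): list=[4, 84, 7] cursor@7
After 6 (prev): list=[4, 84, 7] cursor@84
After 7 (insert_after(86)): list=[4, 84, 86, 7] cursor@84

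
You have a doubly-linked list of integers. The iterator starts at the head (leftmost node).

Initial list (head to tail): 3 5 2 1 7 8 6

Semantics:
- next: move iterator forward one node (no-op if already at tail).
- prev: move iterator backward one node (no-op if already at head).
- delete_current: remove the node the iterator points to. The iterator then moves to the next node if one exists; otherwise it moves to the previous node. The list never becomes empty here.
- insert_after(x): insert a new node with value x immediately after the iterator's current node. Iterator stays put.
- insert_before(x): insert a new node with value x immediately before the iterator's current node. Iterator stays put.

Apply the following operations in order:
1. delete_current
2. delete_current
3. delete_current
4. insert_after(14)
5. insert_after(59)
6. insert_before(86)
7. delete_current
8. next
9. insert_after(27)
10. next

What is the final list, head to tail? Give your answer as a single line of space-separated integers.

After 1 (delete_current): list=[5, 2, 1, 7, 8, 6] cursor@5
After 2 (delete_current): list=[2, 1, 7, 8, 6] cursor@2
After 3 (delete_current): list=[1, 7, 8, 6] cursor@1
After 4 (insert_after(14)): list=[1, 14, 7, 8, 6] cursor@1
After 5 (insert_after(59)): list=[1, 59, 14, 7, 8, 6] cursor@1
After 6 (insert_before(86)): list=[86, 1, 59, 14, 7, 8, 6] cursor@1
After 7 (delete_current): list=[86, 59, 14, 7, 8, 6] cursor@59
After 8 (next): list=[86, 59, 14, 7, 8, 6] cursor@14
After 9 (insert_after(27)): list=[86, 59, 14, 27, 7, 8, 6] cursor@14
After 10 (next): list=[86, 59, 14, 27, 7, 8, 6] cursor@27

Answer: 86 59 14 27 7 8 6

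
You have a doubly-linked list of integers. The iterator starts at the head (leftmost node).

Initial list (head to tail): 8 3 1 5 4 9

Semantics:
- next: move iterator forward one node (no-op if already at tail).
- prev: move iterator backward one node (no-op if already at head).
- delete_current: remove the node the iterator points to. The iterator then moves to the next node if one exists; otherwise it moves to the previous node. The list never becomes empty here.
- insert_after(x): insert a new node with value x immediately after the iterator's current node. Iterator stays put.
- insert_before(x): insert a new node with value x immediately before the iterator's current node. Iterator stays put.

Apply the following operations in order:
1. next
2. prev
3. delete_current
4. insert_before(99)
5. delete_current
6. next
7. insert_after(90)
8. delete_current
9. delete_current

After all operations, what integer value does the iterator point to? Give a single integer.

After 1 (next): list=[8, 3, 1, 5, 4, 9] cursor@3
After 2 (prev): list=[8, 3, 1, 5, 4, 9] cursor@8
After 3 (delete_current): list=[3, 1, 5, 4, 9] cursor@3
After 4 (insert_before(99)): list=[99, 3, 1, 5, 4, 9] cursor@3
After 5 (delete_current): list=[99, 1, 5, 4, 9] cursor@1
After 6 (next): list=[99, 1, 5, 4, 9] cursor@5
After 7 (insert_after(90)): list=[99, 1, 5, 90, 4, 9] cursor@5
After 8 (delete_current): list=[99, 1, 90, 4, 9] cursor@90
After 9 (delete_current): list=[99, 1, 4, 9] cursor@4

Answer: 4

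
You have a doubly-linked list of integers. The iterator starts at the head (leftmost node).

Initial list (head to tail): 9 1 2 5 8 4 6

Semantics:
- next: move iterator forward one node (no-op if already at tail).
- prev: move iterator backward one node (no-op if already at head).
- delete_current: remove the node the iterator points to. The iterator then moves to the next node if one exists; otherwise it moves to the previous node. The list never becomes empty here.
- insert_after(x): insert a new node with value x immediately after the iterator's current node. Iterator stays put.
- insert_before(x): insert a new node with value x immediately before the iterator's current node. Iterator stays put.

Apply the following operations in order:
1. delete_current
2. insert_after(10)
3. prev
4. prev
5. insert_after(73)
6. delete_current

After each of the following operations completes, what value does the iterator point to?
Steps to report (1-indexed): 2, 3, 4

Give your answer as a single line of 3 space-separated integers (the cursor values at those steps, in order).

Answer: 1 1 1

Derivation:
After 1 (delete_current): list=[1, 2, 5, 8, 4, 6] cursor@1
After 2 (insert_after(10)): list=[1, 10, 2, 5, 8, 4, 6] cursor@1
After 3 (prev): list=[1, 10, 2, 5, 8, 4, 6] cursor@1
After 4 (prev): list=[1, 10, 2, 5, 8, 4, 6] cursor@1
After 5 (insert_after(73)): list=[1, 73, 10, 2, 5, 8, 4, 6] cursor@1
After 6 (delete_current): list=[73, 10, 2, 5, 8, 4, 6] cursor@73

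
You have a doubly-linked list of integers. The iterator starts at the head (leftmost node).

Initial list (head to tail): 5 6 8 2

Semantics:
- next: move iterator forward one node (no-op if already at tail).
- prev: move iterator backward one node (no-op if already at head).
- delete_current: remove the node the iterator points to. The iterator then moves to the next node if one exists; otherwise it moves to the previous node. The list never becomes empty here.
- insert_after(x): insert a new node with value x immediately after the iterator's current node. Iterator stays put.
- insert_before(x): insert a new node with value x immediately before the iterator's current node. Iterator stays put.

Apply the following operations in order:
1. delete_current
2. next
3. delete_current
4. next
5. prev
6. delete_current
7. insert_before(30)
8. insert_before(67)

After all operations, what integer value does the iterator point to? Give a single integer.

After 1 (delete_current): list=[6, 8, 2] cursor@6
After 2 (next): list=[6, 8, 2] cursor@8
After 3 (delete_current): list=[6, 2] cursor@2
After 4 (next): list=[6, 2] cursor@2
After 5 (prev): list=[6, 2] cursor@6
After 6 (delete_current): list=[2] cursor@2
After 7 (insert_before(30)): list=[30, 2] cursor@2
After 8 (insert_before(67)): list=[30, 67, 2] cursor@2

Answer: 2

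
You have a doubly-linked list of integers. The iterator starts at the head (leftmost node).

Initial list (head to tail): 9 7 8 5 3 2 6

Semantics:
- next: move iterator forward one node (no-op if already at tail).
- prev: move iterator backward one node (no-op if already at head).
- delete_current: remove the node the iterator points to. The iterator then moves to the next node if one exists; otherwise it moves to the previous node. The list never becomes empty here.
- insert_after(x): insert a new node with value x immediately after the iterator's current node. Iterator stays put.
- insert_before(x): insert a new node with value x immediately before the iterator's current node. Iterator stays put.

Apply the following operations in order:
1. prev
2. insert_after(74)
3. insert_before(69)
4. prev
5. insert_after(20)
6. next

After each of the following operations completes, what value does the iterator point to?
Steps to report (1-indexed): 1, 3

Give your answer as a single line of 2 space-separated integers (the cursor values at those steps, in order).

Answer: 9 9

Derivation:
After 1 (prev): list=[9, 7, 8, 5, 3, 2, 6] cursor@9
After 2 (insert_after(74)): list=[9, 74, 7, 8, 5, 3, 2, 6] cursor@9
After 3 (insert_before(69)): list=[69, 9, 74, 7, 8, 5, 3, 2, 6] cursor@9
After 4 (prev): list=[69, 9, 74, 7, 8, 5, 3, 2, 6] cursor@69
After 5 (insert_after(20)): list=[69, 20, 9, 74, 7, 8, 5, 3, 2, 6] cursor@69
After 6 (next): list=[69, 20, 9, 74, 7, 8, 5, 3, 2, 6] cursor@20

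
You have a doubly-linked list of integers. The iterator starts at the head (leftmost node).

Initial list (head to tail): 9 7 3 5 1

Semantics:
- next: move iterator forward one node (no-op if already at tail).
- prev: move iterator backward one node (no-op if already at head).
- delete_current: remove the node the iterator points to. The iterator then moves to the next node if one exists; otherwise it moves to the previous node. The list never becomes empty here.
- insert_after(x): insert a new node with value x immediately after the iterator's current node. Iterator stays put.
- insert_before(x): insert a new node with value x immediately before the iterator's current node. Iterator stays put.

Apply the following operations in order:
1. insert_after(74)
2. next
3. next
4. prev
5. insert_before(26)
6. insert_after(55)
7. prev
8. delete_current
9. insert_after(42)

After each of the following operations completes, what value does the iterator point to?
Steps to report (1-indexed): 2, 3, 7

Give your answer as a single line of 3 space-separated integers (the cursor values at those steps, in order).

After 1 (insert_after(74)): list=[9, 74, 7, 3, 5, 1] cursor@9
After 2 (next): list=[9, 74, 7, 3, 5, 1] cursor@74
After 3 (next): list=[9, 74, 7, 3, 5, 1] cursor@7
After 4 (prev): list=[9, 74, 7, 3, 5, 1] cursor@74
After 5 (insert_before(26)): list=[9, 26, 74, 7, 3, 5, 1] cursor@74
After 6 (insert_after(55)): list=[9, 26, 74, 55, 7, 3, 5, 1] cursor@74
After 7 (prev): list=[9, 26, 74, 55, 7, 3, 5, 1] cursor@26
After 8 (delete_current): list=[9, 74, 55, 7, 3, 5, 1] cursor@74
After 9 (insert_after(42)): list=[9, 74, 42, 55, 7, 3, 5, 1] cursor@74

Answer: 74 7 26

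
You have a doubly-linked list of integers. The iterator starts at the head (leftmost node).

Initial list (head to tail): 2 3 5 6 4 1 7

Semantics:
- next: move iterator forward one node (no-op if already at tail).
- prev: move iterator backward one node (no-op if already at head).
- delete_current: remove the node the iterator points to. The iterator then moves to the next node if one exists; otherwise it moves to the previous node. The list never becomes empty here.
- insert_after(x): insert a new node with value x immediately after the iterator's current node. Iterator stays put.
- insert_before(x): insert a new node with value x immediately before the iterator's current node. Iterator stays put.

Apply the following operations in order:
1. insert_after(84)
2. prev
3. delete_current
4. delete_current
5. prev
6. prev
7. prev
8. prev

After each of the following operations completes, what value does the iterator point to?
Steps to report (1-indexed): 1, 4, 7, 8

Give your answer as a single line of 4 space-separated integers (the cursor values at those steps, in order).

After 1 (insert_after(84)): list=[2, 84, 3, 5, 6, 4, 1, 7] cursor@2
After 2 (prev): list=[2, 84, 3, 5, 6, 4, 1, 7] cursor@2
After 3 (delete_current): list=[84, 3, 5, 6, 4, 1, 7] cursor@84
After 4 (delete_current): list=[3, 5, 6, 4, 1, 7] cursor@3
After 5 (prev): list=[3, 5, 6, 4, 1, 7] cursor@3
After 6 (prev): list=[3, 5, 6, 4, 1, 7] cursor@3
After 7 (prev): list=[3, 5, 6, 4, 1, 7] cursor@3
After 8 (prev): list=[3, 5, 6, 4, 1, 7] cursor@3

Answer: 2 3 3 3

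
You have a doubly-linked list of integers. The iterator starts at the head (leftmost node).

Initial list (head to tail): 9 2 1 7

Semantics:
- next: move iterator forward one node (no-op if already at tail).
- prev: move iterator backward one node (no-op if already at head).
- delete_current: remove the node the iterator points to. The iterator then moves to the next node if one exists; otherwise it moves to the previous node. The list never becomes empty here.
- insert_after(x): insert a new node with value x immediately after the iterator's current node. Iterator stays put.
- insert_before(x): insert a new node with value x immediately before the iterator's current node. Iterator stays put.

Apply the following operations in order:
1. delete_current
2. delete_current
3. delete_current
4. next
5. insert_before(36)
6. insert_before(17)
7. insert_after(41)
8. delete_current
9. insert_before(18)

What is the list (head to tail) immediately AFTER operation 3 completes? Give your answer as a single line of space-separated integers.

After 1 (delete_current): list=[2, 1, 7] cursor@2
After 2 (delete_current): list=[1, 7] cursor@1
After 3 (delete_current): list=[7] cursor@7

Answer: 7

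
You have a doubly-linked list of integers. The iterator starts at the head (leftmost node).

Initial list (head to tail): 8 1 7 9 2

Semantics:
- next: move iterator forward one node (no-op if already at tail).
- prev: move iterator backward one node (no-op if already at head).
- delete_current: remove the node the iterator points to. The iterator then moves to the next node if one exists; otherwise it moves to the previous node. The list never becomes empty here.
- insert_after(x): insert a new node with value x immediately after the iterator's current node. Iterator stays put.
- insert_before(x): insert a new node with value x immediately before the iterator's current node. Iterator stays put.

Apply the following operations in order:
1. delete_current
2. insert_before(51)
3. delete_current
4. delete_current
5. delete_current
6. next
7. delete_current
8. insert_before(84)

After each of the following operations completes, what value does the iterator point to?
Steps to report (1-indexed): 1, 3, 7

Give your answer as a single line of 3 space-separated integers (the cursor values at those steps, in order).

After 1 (delete_current): list=[1, 7, 9, 2] cursor@1
After 2 (insert_before(51)): list=[51, 1, 7, 9, 2] cursor@1
After 3 (delete_current): list=[51, 7, 9, 2] cursor@7
After 4 (delete_current): list=[51, 9, 2] cursor@9
After 5 (delete_current): list=[51, 2] cursor@2
After 6 (next): list=[51, 2] cursor@2
After 7 (delete_current): list=[51] cursor@51
After 8 (insert_before(84)): list=[84, 51] cursor@51

Answer: 1 7 51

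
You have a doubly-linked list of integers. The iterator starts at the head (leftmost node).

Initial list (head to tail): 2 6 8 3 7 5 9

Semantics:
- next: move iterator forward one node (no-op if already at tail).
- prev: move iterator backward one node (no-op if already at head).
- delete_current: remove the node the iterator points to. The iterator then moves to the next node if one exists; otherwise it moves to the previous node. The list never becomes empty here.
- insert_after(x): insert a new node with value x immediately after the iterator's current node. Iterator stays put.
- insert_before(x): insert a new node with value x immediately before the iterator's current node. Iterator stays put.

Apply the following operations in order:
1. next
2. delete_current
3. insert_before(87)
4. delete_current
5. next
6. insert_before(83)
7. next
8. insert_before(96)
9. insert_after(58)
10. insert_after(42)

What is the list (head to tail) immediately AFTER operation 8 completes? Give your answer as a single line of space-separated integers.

After 1 (next): list=[2, 6, 8, 3, 7, 5, 9] cursor@6
After 2 (delete_current): list=[2, 8, 3, 7, 5, 9] cursor@8
After 3 (insert_before(87)): list=[2, 87, 8, 3, 7, 5, 9] cursor@8
After 4 (delete_current): list=[2, 87, 3, 7, 5, 9] cursor@3
After 5 (next): list=[2, 87, 3, 7, 5, 9] cursor@7
After 6 (insert_before(83)): list=[2, 87, 3, 83, 7, 5, 9] cursor@7
After 7 (next): list=[2, 87, 3, 83, 7, 5, 9] cursor@5
After 8 (insert_before(96)): list=[2, 87, 3, 83, 7, 96, 5, 9] cursor@5

Answer: 2 87 3 83 7 96 5 9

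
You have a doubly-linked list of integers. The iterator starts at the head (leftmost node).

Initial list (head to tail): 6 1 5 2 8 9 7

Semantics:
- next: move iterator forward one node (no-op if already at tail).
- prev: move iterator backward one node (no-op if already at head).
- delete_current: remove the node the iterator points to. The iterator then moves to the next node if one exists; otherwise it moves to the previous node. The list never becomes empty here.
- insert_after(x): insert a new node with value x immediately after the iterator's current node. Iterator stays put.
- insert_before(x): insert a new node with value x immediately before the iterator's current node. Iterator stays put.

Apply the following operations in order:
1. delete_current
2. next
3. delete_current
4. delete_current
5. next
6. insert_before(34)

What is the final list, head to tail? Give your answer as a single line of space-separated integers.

Answer: 1 8 34 9 7

Derivation:
After 1 (delete_current): list=[1, 5, 2, 8, 9, 7] cursor@1
After 2 (next): list=[1, 5, 2, 8, 9, 7] cursor@5
After 3 (delete_current): list=[1, 2, 8, 9, 7] cursor@2
After 4 (delete_current): list=[1, 8, 9, 7] cursor@8
After 5 (next): list=[1, 8, 9, 7] cursor@9
After 6 (insert_before(34)): list=[1, 8, 34, 9, 7] cursor@9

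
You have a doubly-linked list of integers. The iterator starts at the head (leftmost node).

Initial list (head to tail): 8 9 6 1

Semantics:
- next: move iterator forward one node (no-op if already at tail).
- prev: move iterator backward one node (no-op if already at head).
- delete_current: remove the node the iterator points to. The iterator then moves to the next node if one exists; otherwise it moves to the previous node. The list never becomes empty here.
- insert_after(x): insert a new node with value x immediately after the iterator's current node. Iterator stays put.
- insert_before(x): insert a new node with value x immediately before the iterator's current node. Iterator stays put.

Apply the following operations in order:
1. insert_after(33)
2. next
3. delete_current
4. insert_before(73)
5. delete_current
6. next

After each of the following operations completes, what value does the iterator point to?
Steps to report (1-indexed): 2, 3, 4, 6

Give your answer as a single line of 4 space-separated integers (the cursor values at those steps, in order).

Answer: 33 9 9 1

Derivation:
After 1 (insert_after(33)): list=[8, 33, 9, 6, 1] cursor@8
After 2 (next): list=[8, 33, 9, 6, 1] cursor@33
After 3 (delete_current): list=[8, 9, 6, 1] cursor@9
After 4 (insert_before(73)): list=[8, 73, 9, 6, 1] cursor@9
After 5 (delete_current): list=[8, 73, 6, 1] cursor@6
After 6 (next): list=[8, 73, 6, 1] cursor@1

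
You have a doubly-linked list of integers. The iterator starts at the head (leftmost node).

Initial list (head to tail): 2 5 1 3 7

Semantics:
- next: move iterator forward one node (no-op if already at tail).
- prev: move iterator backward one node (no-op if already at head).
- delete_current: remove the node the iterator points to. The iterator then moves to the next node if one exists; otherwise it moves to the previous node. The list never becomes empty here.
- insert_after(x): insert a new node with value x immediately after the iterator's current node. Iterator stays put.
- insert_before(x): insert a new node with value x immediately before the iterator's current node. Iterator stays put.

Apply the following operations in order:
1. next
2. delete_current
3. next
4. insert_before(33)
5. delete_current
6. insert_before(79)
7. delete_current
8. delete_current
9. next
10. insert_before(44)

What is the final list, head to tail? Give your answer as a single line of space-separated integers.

Answer: 2 1 44 33

Derivation:
After 1 (next): list=[2, 5, 1, 3, 7] cursor@5
After 2 (delete_current): list=[2, 1, 3, 7] cursor@1
After 3 (next): list=[2, 1, 3, 7] cursor@3
After 4 (insert_before(33)): list=[2, 1, 33, 3, 7] cursor@3
After 5 (delete_current): list=[2, 1, 33, 7] cursor@7
After 6 (insert_before(79)): list=[2, 1, 33, 79, 7] cursor@7
After 7 (delete_current): list=[2, 1, 33, 79] cursor@79
After 8 (delete_current): list=[2, 1, 33] cursor@33
After 9 (next): list=[2, 1, 33] cursor@33
After 10 (insert_before(44)): list=[2, 1, 44, 33] cursor@33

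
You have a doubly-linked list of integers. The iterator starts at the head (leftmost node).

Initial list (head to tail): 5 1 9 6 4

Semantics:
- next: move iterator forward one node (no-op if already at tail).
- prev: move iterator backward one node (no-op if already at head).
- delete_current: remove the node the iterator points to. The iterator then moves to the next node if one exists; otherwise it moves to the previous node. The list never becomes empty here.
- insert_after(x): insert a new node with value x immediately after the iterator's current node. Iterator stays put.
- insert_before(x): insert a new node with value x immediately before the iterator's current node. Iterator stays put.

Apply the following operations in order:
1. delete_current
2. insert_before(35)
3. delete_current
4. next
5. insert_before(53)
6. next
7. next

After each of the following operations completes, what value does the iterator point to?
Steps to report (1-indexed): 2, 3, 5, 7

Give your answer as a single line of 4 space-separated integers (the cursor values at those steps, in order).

After 1 (delete_current): list=[1, 9, 6, 4] cursor@1
After 2 (insert_before(35)): list=[35, 1, 9, 6, 4] cursor@1
After 3 (delete_current): list=[35, 9, 6, 4] cursor@9
After 4 (next): list=[35, 9, 6, 4] cursor@6
After 5 (insert_before(53)): list=[35, 9, 53, 6, 4] cursor@6
After 6 (next): list=[35, 9, 53, 6, 4] cursor@4
After 7 (next): list=[35, 9, 53, 6, 4] cursor@4

Answer: 1 9 6 4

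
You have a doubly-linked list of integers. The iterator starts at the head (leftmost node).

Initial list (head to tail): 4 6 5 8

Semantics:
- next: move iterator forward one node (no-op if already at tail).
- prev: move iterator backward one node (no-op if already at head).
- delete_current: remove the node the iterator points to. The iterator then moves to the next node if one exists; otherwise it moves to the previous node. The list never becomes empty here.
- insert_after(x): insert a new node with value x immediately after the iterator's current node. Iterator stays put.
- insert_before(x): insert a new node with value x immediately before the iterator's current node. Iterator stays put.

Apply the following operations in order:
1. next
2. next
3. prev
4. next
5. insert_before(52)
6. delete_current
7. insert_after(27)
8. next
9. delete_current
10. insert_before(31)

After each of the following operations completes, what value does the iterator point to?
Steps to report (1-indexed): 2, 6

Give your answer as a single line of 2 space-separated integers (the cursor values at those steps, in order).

After 1 (next): list=[4, 6, 5, 8] cursor@6
After 2 (next): list=[4, 6, 5, 8] cursor@5
After 3 (prev): list=[4, 6, 5, 8] cursor@6
After 4 (next): list=[4, 6, 5, 8] cursor@5
After 5 (insert_before(52)): list=[4, 6, 52, 5, 8] cursor@5
After 6 (delete_current): list=[4, 6, 52, 8] cursor@8
After 7 (insert_after(27)): list=[4, 6, 52, 8, 27] cursor@8
After 8 (next): list=[4, 6, 52, 8, 27] cursor@27
After 9 (delete_current): list=[4, 6, 52, 8] cursor@8
After 10 (insert_before(31)): list=[4, 6, 52, 31, 8] cursor@8

Answer: 5 8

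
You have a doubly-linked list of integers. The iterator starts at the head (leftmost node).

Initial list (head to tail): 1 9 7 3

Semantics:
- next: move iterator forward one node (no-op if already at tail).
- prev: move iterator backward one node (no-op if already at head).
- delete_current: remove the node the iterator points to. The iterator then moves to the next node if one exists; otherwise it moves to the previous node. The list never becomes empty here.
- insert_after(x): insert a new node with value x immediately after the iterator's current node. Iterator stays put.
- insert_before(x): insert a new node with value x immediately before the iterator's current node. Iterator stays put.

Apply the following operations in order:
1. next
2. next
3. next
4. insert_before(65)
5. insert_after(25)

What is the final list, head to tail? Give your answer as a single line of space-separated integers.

After 1 (next): list=[1, 9, 7, 3] cursor@9
After 2 (next): list=[1, 9, 7, 3] cursor@7
After 3 (next): list=[1, 9, 7, 3] cursor@3
After 4 (insert_before(65)): list=[1, 9, 7, 65, 3] cursor@3
After 5 (insert_after(25)): list=[1, 9, 7, 65, 3, 25] cursor@3

Answer: 1 9 7 65 3 25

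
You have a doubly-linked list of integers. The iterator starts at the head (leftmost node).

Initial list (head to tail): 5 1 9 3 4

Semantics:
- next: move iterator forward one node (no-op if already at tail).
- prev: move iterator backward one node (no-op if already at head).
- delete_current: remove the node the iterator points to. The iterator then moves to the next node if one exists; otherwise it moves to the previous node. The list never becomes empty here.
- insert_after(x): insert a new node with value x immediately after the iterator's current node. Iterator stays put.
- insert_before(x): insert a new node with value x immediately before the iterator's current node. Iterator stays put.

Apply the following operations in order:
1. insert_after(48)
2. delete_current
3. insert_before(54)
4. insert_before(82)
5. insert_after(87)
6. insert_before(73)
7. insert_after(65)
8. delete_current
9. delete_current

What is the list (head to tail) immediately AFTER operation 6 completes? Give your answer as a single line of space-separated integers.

After 1 (insert_after(48)): list=[5, 48, 1, 9, 3, 4] cursor@5
After 2 (delete_current): list=[48, 1, 9, 3, 4] cursor@48
After 3 (insert_before(54)): list=[54, 48, 1, 9, 3, 4] cursor@48
After 4 (insert_before(82)): list=[54, 82, 48, 1, 9, 3, 4] cursor@48
After 5 (insert_after(87)): list=[54, 82, 48, 87, 1, 9, 3, 4] cursor@48
After 6 (insert_before(73)): list=[54, 82, 73, 48, 87, 1, 9, 3, 4] cursor@48

Answer: 54 82 73 48 87 1 9 3 4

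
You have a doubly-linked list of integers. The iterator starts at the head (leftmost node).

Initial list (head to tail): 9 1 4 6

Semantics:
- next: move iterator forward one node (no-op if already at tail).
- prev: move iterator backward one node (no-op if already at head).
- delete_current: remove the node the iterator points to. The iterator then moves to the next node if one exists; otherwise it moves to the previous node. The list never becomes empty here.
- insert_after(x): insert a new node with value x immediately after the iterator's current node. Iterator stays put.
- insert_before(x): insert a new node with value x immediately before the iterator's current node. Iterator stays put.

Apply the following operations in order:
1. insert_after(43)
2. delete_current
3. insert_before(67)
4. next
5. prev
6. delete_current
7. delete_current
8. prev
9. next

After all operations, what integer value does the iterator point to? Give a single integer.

After 1 (insert_after(43)): list=[9, 43, 1, 4, 6] cursor@9
After 2 (delete_current): list=[43, 1, 4, 6] cursor@43
After 3 (insert_before(67)): list=[67, 43, 1, 4, 6] cursor@43
After 4 (next): list=[67, 43, 1, 4, 6] cursor@1
After 5 (prev): list=[67, 43, 1, 4, 6] cursor@43
After 6 (delete_current): list=[67, 1, 4, 6] cursor@1
After 7 (delete_current): list=[67, 4, 6] cursor@4
After 8 (prev): list=[67, 4, 6] cursor@67
After 9 (next): list=[67, 4, 6] cursor@4

Answer: 4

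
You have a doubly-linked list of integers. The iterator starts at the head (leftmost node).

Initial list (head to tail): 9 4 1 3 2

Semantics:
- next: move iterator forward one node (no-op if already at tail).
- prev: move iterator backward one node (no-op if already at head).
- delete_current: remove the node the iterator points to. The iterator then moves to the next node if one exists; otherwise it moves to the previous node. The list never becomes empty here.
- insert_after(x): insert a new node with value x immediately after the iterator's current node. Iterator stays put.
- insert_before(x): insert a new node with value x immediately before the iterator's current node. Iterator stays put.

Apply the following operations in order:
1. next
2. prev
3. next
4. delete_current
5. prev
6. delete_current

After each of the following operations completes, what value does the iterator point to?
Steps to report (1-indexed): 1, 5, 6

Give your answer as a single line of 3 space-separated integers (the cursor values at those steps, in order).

After 1 (next): list=[9, 4, 1, 3, 2] cursor@4
After 2 (prev): list=[9, 4, 1, 3, 2] cursor@9
After 3 (next): list=[9, 4, 1, 3, 2] cursor@4
After 4 (delete_current): list=[9, 1, 3, 2] cursor@1
After 5 (prev): list=[9, 1, 3, 2] cursor@9
After 6 (delete_current): list=[1, 3, 2] cursor@1

Answer: 4 9 1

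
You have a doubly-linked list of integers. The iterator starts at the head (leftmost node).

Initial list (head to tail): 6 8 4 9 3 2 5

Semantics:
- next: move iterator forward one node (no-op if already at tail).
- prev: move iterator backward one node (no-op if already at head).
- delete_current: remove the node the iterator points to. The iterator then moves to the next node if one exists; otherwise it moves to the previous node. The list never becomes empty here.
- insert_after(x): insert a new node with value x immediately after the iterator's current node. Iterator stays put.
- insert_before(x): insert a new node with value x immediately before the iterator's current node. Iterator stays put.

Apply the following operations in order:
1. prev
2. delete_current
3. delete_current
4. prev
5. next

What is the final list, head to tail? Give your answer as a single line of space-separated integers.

After 1 (prev): list=[6, 8, 4, 9, 3, 2, 5] cursor@6
After 2 (delete_current): list=[8, 4, 9, 3, 2, 5] cursor@8
After 3 (delete_current): list=[4, 9, 3, 2, 5] cursor@4
After 4 (prev): list=[4, 9, 3, 2, 5] cursor@4
After 5 (next): list=[4, 9, 3, 2, 5] cursor@9

Answer: 4 9 3 2 5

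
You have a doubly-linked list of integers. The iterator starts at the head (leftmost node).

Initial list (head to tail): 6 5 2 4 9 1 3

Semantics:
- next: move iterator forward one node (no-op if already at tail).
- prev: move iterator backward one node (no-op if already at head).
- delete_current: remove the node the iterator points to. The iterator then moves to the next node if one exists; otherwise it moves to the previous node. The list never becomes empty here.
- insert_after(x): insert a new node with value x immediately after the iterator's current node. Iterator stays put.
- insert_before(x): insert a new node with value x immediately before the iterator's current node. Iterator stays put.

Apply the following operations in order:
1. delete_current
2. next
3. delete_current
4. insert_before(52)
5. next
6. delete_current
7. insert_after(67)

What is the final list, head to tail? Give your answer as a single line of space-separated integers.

After 1 (delete_current): list=[5, 2, 4, 9, 1, 3] cursor@5
After 2 (next): list=[5, 2, 4, 9, 1, 3] cursor@2
After 3 (delete_current): list=[5, 4, 9, 1, 3] cursor@4
After 4 (insert_before(52)): list=[5, 52, 4, 9, 1, 3] cursor@4
After 5 (next): list=[5, 52, 4, 9, 1, 3] cursor@9
After 6 (delete_current): list=[5, 52, 4, 1, 3] cursor@1
After 7 (insert_after(67)): list=[5, 52, 4, 1, 67, 3] cursor@1

Answer: 5 52 4 1 67 3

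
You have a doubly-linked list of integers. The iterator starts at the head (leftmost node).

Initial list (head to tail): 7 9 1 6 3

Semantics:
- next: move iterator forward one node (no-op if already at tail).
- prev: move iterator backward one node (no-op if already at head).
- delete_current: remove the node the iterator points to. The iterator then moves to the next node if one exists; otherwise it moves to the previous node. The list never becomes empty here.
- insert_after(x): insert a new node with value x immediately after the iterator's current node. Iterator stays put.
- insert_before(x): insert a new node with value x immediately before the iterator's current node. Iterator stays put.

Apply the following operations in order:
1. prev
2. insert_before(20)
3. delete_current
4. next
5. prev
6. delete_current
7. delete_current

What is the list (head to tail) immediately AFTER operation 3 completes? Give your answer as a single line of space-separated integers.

Answer: 20 9 1 6 3

Derivation:
After 1 (prev): list=[7, 9, 1, 6, 3] cursor@7
After 2 (insert_before(20)): list=[20, 7, 9, 1, 6, 3] cursor@7
After 3 (delete_current): list=[20, 9, 1, 6, 3] cursor@9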